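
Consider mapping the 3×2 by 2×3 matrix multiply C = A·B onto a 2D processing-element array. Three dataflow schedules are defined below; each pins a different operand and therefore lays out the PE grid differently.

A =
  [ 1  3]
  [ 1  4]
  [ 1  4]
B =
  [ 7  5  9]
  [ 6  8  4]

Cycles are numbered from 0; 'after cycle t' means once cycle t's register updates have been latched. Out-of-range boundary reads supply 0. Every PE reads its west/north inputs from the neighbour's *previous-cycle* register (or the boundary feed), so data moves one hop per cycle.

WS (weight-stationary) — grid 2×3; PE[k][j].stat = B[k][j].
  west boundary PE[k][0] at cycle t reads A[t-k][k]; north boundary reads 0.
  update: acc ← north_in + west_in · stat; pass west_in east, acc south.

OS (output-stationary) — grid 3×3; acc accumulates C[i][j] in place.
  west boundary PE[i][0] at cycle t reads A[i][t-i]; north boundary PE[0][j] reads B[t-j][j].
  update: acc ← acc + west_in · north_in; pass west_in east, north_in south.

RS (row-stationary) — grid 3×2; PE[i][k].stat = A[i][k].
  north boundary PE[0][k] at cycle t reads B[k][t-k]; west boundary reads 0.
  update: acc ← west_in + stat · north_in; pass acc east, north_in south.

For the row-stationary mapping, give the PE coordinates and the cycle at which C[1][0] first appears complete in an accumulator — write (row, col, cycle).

RS — PE[1][1] is where C[1][0] collects:
  @0  [1,1]  acc 0  |  →0  ↓0
  @1  [1,1]  acc 0  |  →0  ↓0
  @2  [1,1]  acc 31  |  →31  ↓6

(row, col, cycle) = (1, 1, 2)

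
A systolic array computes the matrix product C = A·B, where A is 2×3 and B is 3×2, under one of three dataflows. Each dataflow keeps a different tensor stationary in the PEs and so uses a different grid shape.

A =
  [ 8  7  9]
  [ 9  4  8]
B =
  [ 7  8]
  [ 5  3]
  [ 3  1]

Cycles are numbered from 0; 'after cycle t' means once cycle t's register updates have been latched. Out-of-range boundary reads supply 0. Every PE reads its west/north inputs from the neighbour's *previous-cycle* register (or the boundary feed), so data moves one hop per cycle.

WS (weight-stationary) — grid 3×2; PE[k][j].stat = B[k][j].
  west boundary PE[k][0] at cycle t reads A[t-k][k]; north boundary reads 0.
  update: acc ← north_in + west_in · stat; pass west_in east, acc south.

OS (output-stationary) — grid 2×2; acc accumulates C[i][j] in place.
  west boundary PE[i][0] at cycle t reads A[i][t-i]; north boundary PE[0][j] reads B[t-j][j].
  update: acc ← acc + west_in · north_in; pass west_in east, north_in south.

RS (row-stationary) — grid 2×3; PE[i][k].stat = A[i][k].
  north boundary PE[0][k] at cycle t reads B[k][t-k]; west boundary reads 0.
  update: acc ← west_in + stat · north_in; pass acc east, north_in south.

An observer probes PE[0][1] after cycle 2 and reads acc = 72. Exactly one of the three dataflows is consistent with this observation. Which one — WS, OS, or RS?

dataflow = WS

WS (3×2 grid), PE[0][1]:
  t=0 PE[0][1]: acc=0 h=0 v=0
  t=1 PE[0][1]: acc=64 h=8 v=64
  t=2 PE[0][1]: acc=72 h=9 v=72
OS (2×2 grid), PE[0][1]:
  t=0 PE[0][1]: acc=0 h=0 v=0
  t=1 PE[0][1]: acc=64 h=8 v=8
  t=2 PE[0][1]: acc=85 h=7 v=3
RS (2×3 grid), PE[0][1]:
  t=0 PE[0][1]: acc=0 h=0 v=0
  t=1 PE[0][1]: acc=91 h=91 v=5
  t=2 PE[0][1]: acc=85 h=85 v=3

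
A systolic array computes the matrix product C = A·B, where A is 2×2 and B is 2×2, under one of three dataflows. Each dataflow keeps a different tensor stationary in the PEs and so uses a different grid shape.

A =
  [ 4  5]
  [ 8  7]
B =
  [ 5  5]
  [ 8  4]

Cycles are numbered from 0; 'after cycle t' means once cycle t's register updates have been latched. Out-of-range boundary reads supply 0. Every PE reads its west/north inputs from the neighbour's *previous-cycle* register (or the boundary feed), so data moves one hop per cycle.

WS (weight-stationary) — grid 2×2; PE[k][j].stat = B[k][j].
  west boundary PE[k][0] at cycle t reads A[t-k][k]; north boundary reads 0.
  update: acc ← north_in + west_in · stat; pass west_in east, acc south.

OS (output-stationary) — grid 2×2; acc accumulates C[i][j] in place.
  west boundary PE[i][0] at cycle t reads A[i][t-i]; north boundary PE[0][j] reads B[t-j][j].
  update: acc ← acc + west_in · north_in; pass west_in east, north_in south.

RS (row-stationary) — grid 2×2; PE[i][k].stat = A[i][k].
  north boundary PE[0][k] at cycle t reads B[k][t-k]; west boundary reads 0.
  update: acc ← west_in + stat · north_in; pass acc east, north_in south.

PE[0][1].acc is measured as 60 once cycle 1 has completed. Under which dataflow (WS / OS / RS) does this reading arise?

Under WS (2×2), PE[0][1]:
  after 0 — PE[0][1] acc=0, pass-E 0, pass-S 0
  after 1 — PE[0][1] acc=20, pass-E 4, pass-S 20
Under OS (2×2), PE[0][1]:
  after 0 — PE[0][1] acc=0, pass-E 0, pass-S 0
  after 1 — PE[0][1] acc=20, pass-E 4, pass-S 5
Under RS (2×2), PE[0][1]:
  after 0 — PE[0][1] acc=0, pass-E 0, pass-S 0
  after 1 — PE[0][1] acc=60, pass-E 60, pass-S 8

dataflow = RS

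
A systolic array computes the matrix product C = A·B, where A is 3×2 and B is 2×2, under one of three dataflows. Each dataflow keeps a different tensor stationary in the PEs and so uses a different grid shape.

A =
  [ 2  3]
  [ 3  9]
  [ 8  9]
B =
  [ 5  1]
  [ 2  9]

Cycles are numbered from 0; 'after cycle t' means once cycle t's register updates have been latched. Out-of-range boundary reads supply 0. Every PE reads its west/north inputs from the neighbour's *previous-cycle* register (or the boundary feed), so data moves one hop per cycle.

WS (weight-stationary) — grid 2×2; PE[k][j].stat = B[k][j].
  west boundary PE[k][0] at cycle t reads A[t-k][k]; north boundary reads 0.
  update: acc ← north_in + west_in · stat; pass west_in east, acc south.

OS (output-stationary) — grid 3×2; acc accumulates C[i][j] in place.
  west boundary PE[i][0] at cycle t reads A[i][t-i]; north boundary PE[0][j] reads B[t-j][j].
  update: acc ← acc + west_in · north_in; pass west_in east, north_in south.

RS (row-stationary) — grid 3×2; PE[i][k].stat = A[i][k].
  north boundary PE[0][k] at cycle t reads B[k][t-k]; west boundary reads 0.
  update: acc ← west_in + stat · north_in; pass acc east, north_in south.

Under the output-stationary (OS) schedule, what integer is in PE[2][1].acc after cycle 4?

PE[2][1].acc = 89

OS (3×2). Following PE[2][1] plus its west/north inputs:
  t=0 PE[1][1]: acc=0 h=0 v=0
  t=0 PE[2][0]: acc=0 h=0 v=0
  t=0 PE[2][1]: acc=0 h=0 v=0
  t=1 PE[1][1]: acc=0 h=0 v=0
  t=1 PE[2][0]: acc=0 h=0 v=0
  t=1 PE[2][1]: acc=0 h=0 v=0
  t=2 PE[1][1]: acc=3 h=3 v=1
  t=2 PE[2][0]: acc=40 h=8 v=5
  t=2 PE[2][1]: acc=0 h=0 v=0
  t=3 PE[1][1]: acc=84 h=9 v=9
  t=3 PE[2][0]: acc=58 h=9 v=2
  t=3 PE[2][1]: acc=8 h=8 v=1
  t=4 PE[1][1]: acc=84 h=0 v=0
  t=4 PE[2][0]: acc=58 h=0 v=0
  t=4 PE[2][1]: acc=89 h=9 v=9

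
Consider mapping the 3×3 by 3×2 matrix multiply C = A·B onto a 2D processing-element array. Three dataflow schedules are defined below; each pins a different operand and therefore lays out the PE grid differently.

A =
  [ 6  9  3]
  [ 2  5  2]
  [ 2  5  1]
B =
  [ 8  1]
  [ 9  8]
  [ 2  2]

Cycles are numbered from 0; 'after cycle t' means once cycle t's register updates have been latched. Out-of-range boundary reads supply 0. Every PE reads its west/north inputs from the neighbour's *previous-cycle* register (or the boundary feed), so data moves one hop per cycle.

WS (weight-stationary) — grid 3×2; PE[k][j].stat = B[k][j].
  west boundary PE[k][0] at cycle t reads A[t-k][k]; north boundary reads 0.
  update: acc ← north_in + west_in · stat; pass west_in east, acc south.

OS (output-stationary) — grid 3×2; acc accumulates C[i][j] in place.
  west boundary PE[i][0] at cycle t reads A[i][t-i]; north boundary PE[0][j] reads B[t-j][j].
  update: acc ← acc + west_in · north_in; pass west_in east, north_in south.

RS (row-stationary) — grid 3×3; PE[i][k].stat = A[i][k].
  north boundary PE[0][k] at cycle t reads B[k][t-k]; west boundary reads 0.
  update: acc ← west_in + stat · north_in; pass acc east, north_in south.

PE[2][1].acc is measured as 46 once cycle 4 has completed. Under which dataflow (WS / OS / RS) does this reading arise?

— WS: 3×2; PE[2][1] trace:
  @0  [2,1]  acc 0  |  →0  ↓0
  @1  [2,1]  acc 0  |  →0  ↓0
  @2  [2,1]  acc 0  |  →0  ↓0
  @3  [2,1]  acc 84  |  →3  ↓84
  @4  [2,1]  acc 46  |  →2  ↓46
— OS: 3×2; PE[2][1] trace:
  @0  [2,1]  acc 0  |  →0  ↓0
  @1  [2,1]  acc 0  |  →0  ↓0
  @2  [2,1]  acc 0  |  →0  ↓0
  @3  [2,1]  acc 2  |  →2  ↓1
  @4  [2,1]  acc 42  |  →5  ↓8
— RS: 3×3; PE[2][1] trace:
  @0  [2,1]  acc 0  |  →0  ↓0
  @1  [2,1]  acc 0  |  →0  ↓0
  @2  [2,1]  acc 0  |  →0  ↓0
  @3  [2,1]  acc 61  |  →61  ↓9
  @4  [2,1]  acc 42  |  →42  ↓8

dataflow = WS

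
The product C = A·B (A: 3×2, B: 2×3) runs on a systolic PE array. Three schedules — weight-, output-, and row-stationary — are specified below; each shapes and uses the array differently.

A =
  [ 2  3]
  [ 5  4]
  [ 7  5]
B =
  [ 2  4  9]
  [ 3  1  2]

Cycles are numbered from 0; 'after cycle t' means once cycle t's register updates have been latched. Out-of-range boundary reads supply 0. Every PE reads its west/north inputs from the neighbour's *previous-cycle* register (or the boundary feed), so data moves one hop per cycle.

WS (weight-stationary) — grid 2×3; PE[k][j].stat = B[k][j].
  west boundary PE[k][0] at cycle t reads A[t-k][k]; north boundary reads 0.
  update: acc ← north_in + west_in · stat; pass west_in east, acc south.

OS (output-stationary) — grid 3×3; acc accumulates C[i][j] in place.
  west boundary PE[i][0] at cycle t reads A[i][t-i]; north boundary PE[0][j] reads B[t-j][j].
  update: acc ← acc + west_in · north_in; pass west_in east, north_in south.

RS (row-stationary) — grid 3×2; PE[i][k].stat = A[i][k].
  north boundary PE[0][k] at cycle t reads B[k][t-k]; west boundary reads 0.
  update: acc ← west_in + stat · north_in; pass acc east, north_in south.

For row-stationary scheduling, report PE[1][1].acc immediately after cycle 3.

PE[1][1].acc = 24

RS on a 3×2 grid — tracing PE[1][1] and its feeders:
  after 0 — PE[0][1] acc=0, pass-E 0, pass-S 0
  after 0 — PE[1][0] acc=0, pass-E 0, pass-S 0
  after 0 — PE[1][1] acc=0, pass-E 0, pass-S 0
  after 1 — PE[0][1] acc=13, pass-E 13, pass-S 3
  after 1 — PE[1][0] acc=10, pass-E 10, pass-S 2
  after 1 — PE[1][1] acc=0, pass-E 0, pass-S 0
  after 2 — PE[0][1] acc=11, pass-E 11, pass-S 1
  after 2 — PE[1][0] acc=20, pass-E 20, pass-S 4
  after 2 — PE[1][1] acc=22, pass-E 22, pass-S 3
  after 3 — PE[0][1] acc=24, pass-E 24, pass-S 2
  after 3 — PE[1][0] acc=45, pass-E 45, pass-S 9
  after 3 — PE[1][1] acc=24, pass-E 24, pass-S 1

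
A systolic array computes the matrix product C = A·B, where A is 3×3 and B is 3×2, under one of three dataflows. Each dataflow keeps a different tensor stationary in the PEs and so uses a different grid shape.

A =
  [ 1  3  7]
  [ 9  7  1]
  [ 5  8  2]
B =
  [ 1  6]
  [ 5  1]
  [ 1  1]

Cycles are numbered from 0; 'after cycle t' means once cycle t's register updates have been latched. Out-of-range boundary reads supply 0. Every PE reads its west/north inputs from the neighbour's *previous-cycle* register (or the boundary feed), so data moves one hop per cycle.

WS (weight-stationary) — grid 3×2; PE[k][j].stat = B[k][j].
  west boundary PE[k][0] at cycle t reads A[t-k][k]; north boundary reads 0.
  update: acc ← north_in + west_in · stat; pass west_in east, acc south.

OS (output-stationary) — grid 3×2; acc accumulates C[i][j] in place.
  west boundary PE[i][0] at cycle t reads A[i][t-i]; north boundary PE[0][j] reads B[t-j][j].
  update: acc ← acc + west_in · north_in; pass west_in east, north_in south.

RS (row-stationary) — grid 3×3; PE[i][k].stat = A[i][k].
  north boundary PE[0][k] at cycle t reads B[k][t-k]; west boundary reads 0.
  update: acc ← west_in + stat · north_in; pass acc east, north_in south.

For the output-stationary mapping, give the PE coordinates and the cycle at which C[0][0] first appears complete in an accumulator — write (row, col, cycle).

(row, col, cycle) = (0, 0, 2)

OS: C[0][0] accumulates in PE[0][0]:
  [0] (0,0) acc=1 (h:1 v:1)
  [1] (0,0) acc=16 (h:3 v:5)
  [2] (0,0) acc=23 (h:7 v:1)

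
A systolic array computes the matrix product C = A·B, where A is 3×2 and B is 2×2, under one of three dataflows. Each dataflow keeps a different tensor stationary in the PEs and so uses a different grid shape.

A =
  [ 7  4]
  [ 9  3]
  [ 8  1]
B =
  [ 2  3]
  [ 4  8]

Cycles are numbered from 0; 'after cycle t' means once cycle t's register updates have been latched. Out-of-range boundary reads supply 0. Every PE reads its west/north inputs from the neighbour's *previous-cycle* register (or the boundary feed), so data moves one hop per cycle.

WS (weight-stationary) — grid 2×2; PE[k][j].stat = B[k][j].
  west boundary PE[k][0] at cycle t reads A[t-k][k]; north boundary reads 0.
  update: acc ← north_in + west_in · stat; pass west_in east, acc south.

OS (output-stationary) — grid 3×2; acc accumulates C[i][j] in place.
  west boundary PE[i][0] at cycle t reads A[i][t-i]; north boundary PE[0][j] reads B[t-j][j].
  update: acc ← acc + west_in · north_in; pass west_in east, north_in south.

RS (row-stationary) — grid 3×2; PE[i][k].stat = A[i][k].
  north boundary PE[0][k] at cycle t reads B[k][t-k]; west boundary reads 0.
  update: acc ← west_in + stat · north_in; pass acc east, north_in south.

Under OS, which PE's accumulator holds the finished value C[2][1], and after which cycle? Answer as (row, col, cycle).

(row, col, cycle) = (2, 1, 4)

OS: C[2][1] accumulates in PE[2][1]:
  0: (2,1).acc=0  regs=<0,0>
  1: (2,1).acc=0  regs=<0,0>
  2: (2,1).acc=0  regs=<0,0>
  3: (2,1).acc=24  regs=<8,3>
  4: (2,1).acc=32  regs=<1,8>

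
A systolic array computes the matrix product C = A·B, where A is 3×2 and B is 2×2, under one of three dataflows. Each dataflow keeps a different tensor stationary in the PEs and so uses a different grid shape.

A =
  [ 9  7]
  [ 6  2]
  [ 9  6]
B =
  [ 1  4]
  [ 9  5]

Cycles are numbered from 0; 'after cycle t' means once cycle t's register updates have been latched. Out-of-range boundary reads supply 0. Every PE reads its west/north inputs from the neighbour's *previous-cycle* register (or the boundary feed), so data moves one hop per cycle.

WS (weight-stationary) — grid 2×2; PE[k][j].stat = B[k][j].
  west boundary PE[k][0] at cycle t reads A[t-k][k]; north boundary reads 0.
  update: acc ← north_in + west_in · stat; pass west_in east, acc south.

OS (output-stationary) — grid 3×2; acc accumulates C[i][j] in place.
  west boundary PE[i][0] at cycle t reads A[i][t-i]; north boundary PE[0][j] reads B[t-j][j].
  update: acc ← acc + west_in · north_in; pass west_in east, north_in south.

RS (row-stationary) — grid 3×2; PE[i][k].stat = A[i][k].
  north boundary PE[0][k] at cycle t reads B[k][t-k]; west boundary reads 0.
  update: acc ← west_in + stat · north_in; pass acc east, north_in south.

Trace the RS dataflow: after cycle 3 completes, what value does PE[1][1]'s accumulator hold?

PE[1][1].acc = 34

Tracing RS — 3×2 array, target PE[1][1]:
  t=0 PE[0][1]: acc=0 h=0 v=0
  t=0 PE[1][0]: acc=0 h=0 v=0
  t=0 PE[1][1]: acc=0 h=0 v=0
  t=1 PE[0][1]: acc=72 h=72 v=9
  t=1 PE[1][0]: acc=6 h=6 v=1
  t=1 PE[1][1]: acc=0 h=0 v=0
  t=2 PE[0][1]: acc=71 h=71 v=5
  t=2 PE[1][0]: acc=24 h=24 v=4
  t=2 PE[1][1]: acc=24 h=24 v=9
  t=3 PE[0][1]: acc=0 h=0 v=0
  t=3 PE[1][0]: acc=0 h=0 v=0
  t=3 PE[1][1]: acc=34 h=34 v=5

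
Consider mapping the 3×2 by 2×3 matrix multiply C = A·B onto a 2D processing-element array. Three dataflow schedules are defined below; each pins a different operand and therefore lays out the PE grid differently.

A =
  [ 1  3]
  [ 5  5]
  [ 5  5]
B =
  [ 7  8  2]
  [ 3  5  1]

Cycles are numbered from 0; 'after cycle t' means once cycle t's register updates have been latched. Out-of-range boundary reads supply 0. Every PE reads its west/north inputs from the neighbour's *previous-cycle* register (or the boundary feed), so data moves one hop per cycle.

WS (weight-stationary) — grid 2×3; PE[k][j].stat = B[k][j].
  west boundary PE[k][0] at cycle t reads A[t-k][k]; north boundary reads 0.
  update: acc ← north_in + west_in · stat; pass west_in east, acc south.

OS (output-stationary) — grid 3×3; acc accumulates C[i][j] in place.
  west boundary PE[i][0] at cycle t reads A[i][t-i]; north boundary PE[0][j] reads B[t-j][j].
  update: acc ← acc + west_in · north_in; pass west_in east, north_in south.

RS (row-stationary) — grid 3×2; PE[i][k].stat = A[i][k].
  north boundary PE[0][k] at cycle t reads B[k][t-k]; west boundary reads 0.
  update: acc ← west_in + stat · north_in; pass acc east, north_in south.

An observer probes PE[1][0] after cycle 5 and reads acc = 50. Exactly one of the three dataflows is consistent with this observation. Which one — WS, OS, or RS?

Under WS (2×3), PE[1][0]:
  after 0 — PE[1][0] acc=0, pass-E 0, pass-S 0
  after 1 — PE[1][0] acc=16, pass-E 3, pass-S 16
  after 2 — PE[1][0] acc=50, pass-E 5, pass-S 50
  after 3 — PE[1][0] acc=50, pass-E 5, pass-S 50
  after 4 — PE[1][0] acc=0, pass-E 0, pass-S 0
  after 5 — PE[1][0] acc=0, pass-E 0, pass-S 0
Under OS (3×3), PE[1][0]:
  after 0 — PE[1][0] acc=0, pass-E 0, pass-S 0
  after 1 — PE[1][0] acc=35, pass-E 5, pass-S 7
  after 2 — PE[1][0] acc=50, pass-E 5, pass-S 3
  after 3 — PE[1][0] acc=50, pass-E 0, pass-S 0
  after 4 — PE[1][0] acc=50, pass-E 0, pass-S 0
  after 5 — PE[1][0] acc=50, pass-E 0, pass-S 0
Under RS (3×2), PE[1][0]:
  after 0 — PE[1][0] acc=0, pass-E 0, pass-S 0
  after 1 — PE[1][0] acc=35, pass-E 35, pass-S 7
  after 2 — PE[1][0] acc=40, pass-E 40, pass-S 8
  after 3 — PE[1][0] acc=10, pass-E 10, pass-S 2
  after 4 — PE[1][0] acc=0, pass-E 0, pass-S 0
  after 5 — PE[1][0] acc=0, pass-E 0, pass-S 0

dataflow = OS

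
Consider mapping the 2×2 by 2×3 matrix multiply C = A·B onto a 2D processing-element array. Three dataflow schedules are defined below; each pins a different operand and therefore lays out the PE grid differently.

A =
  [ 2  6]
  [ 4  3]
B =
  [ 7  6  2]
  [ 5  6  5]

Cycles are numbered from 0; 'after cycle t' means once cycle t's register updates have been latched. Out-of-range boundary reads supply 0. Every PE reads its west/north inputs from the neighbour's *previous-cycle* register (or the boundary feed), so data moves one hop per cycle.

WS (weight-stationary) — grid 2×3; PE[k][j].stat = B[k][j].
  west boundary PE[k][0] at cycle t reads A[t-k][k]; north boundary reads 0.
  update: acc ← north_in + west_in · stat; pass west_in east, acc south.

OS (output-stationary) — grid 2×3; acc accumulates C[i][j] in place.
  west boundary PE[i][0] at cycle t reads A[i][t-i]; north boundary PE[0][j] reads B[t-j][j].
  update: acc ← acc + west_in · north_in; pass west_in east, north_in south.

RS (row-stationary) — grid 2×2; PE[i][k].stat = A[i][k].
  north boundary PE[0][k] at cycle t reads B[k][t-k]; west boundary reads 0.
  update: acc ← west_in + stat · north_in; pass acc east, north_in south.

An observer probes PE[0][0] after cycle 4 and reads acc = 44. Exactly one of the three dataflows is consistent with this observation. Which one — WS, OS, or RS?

dataflow = OS

— WS: 2×3; PE[0][0] trace:
  c0 r0c0: 14 / 2 / 14
  c1 r0c0: 28 / 4 / 28
  c2 r0c0: 0 / 0 / 0
  c3 r0c0: 0 / 0 / 0
  c4 r0c0: 0 / 0 / 0
— OS: 2×3; PE[0][0] trace:
  c0 r0c0: 14 / 2 / 7
  c1 r0c0: 44 / 6 / 5
  c2 r0c0: 44 / 0 / 0
  c3 r0c0: 44 / 0 / 0
  c4 r0c0: 44 / 0 / 0
— RS: 2×2; PE[0][0] trace:
  c0 r0c0: 14 / 14 / 7
  c1 r0c0: 12 / 12 / 6
  c2 r0c0: 4 / 4 / 2
  c3 r0c0: 0 / 0 / 0
  c4 r0c0: 0 / 0 / 0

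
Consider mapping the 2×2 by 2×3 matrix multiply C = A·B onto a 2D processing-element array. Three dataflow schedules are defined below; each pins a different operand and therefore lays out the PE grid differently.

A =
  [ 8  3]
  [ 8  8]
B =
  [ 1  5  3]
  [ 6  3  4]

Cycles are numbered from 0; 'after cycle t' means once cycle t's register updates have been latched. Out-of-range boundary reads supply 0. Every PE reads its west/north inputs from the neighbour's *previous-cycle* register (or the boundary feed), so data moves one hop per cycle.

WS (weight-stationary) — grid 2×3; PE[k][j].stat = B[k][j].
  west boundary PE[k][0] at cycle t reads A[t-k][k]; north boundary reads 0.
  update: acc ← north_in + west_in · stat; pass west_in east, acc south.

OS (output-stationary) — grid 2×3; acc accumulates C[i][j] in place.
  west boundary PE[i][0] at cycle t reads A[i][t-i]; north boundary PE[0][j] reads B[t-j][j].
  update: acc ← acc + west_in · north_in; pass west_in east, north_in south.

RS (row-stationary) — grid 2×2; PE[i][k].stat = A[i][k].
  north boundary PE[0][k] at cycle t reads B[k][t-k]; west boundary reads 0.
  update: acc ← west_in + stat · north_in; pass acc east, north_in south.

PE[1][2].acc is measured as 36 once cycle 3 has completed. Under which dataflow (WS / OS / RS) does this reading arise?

WS (2×3 grid), PE[1][2]:
  0: (1,2).acc=0  regs=<0,0>
  1: (1,2).acc=0  regs=<0,0>
  2: (1,2).acc=0  regs=<0,0>
  3: (1,2).acc=36  regs=<3,36>
OS (2×3 grid), PE[1][2]:
  0: (1,2).acc=0  regs=<0,0>
  1: (1,2).acc=0  regs=<0,0>
  2: (1,2).acc=0  regs=<0,0>
  3: (1,2).acc=24  regs=<8,3>
RS (2×2): PE[1][2] does not exist.

dataflow = WS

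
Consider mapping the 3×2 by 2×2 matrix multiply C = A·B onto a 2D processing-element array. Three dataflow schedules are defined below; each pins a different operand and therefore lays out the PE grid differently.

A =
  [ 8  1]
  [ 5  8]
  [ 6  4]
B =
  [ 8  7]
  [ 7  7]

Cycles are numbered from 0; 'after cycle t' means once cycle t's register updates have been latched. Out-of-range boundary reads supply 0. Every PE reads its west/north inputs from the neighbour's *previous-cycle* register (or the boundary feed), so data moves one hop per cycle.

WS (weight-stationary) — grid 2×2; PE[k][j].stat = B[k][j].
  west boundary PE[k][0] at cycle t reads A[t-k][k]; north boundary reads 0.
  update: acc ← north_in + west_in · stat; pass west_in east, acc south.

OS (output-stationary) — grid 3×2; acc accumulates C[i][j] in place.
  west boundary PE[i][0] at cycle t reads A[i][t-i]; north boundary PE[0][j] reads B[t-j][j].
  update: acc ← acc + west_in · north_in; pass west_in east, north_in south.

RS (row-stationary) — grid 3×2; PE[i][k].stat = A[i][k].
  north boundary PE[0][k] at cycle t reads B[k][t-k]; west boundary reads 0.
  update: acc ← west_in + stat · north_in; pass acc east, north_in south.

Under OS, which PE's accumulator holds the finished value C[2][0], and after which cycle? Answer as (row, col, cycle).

OS — PE[2][0] is where C[2][0] collects:
  after 0 — PE[2][0] acc=0, pass-E 0, pass-S 0
  after 1 — PE[2][0] acc=0, pass-E 0, pass-S 0
  after 2 — PE[2][0] acc=48, pass-E 6, pass-S 8
  after 3 — PE[2][0] acc=76, pass-E 4, pass-S 7

(row, col, cycle) = (2, 0, 3)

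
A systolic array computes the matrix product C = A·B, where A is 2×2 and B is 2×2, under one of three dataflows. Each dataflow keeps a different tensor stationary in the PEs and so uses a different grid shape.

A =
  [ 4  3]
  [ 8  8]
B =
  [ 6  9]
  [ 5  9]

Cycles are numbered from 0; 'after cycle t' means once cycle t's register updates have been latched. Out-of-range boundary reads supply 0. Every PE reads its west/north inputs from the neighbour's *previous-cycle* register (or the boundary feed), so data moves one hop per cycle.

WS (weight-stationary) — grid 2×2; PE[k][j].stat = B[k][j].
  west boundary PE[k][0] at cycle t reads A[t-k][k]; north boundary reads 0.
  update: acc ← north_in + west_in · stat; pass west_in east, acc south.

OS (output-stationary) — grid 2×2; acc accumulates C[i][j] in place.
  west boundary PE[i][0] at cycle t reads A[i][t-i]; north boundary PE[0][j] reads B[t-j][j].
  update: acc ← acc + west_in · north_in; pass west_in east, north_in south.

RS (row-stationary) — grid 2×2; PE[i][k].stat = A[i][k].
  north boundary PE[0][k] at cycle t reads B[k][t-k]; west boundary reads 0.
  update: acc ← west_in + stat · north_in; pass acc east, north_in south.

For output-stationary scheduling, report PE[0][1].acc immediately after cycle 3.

OS (2×2). Following PE[0][1] plus its west/north inputs:
  @0  [0,0]  acc 24  |  →4  ↓6
  @0  [0,1]  acc 0  |  →0  ↓0
  @1  [0,0]  acc 39  |  →3  ↓5
  @1  [0,1]  acc 36  |  →4  ↓9
  @2  [0,0]  acc 39  |  →0  ↓0
  @2  [0,1]  acc 63  |  →3  ↓9
  @3  [0,0]  acc 39  |  →0  ↓0
  @3  [0,1]  acc 63  |  →0  ↓0

PE[0][1].acc = 63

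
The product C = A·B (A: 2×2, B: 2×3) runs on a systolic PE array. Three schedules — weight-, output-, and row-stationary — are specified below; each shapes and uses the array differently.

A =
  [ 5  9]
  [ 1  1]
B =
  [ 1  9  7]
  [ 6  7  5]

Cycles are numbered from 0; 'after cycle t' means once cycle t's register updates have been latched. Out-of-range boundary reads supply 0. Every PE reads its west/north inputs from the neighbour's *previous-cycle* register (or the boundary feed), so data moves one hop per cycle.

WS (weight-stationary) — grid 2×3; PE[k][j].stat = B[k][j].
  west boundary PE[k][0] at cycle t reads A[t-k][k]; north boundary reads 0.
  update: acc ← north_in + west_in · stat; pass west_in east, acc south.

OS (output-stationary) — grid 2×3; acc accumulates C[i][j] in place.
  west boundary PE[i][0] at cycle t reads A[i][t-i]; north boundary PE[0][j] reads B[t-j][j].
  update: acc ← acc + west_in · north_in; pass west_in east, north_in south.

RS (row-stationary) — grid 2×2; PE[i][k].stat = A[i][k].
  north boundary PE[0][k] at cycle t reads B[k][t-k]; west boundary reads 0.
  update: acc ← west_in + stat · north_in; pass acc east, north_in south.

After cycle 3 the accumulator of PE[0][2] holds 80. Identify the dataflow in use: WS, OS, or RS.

WS (2×3 grid), PE[0][2]:
  [0] (0,2) acc=0 (h:0 v:0)
  [1] (0,2) acc=0 (h:0 v:0)
  [2] (0,2) acc=35 (h:5 v:35)
  [3] (0,2) acc=7 (h:1 v:7)
OS (2×3 grid), PE[0][2]:
  [0] (0,2) acc=0 (h:0 v:0)
  [1] (0,2) acc=0 (h:0 v:0)
  [2] (0,2) acc=35 (h:5 v:7)
  [3] (0,2) acc=80 (h:9 v:5)
RS (2×2): PE[0][2] does not exist.

dataflow = OS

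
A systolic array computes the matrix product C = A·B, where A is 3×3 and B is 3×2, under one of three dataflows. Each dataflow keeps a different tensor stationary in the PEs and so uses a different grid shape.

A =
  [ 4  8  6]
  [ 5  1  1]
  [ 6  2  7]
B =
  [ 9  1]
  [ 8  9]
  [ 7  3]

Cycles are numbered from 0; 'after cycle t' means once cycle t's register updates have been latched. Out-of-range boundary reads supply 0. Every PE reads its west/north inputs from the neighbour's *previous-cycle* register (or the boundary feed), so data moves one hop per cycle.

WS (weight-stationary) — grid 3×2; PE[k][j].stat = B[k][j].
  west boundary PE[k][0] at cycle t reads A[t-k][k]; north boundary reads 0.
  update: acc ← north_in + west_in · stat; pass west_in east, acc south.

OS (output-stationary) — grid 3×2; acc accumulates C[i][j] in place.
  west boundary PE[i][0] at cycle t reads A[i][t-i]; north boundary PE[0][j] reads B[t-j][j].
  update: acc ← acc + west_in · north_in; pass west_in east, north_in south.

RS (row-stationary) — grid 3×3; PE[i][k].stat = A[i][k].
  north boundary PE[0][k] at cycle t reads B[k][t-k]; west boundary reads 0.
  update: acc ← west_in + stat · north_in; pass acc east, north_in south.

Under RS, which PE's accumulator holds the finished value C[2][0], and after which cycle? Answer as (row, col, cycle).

(row, col, cycle) = (2, 2, 4)

RS — PE[2][2] is where C[2][0] collects:
  0: (2,2).acc=0  regs=<0,0>
  1: (2,2).acc=0  regs=<0,0>
  2: (2,2).acc=0  regs=<0,0>
  3: (2,2).acc=0  regs=<0,0>
  4: (2,2).acc=119  regs=<119,7>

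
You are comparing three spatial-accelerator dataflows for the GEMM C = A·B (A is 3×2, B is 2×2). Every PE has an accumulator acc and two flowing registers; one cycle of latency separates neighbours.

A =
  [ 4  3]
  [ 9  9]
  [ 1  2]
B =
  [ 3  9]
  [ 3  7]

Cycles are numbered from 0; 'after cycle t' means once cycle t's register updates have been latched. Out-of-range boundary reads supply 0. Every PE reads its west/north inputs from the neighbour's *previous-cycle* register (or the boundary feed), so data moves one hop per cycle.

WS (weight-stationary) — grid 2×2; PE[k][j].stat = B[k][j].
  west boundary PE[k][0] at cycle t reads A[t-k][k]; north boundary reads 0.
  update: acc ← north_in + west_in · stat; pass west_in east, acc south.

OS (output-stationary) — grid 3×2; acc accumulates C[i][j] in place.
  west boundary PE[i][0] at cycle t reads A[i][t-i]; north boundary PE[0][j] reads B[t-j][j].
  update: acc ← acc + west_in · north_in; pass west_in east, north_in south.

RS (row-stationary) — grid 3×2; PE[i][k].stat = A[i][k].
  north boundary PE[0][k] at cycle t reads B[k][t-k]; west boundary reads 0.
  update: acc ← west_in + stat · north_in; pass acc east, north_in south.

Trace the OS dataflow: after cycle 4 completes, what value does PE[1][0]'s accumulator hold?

OS (3×2). Following PE[1][0] plus its west/north inputs:
  0: (0,0).acc=12  regs=<4,3>
  0: (1,0).acc=0  regs=<0,0>
  1: (0,0).acc=21  regs=<3,3>
  1: (1,0).acc=27  regs=<9,3>
  2: (0,0).acc=21  regs=<0,0>
  2: (1,0).acc=54  regs=<9,3>
  3: (0,0).acc=21  regs=<0,0>
  3: (1,0).acc=54  regs=<0,0>
  4: (0,0).acc=21  regs=<0,0>
  4: (1,0).acc=54  regs=<0,0>

PE[1][0].acc = 54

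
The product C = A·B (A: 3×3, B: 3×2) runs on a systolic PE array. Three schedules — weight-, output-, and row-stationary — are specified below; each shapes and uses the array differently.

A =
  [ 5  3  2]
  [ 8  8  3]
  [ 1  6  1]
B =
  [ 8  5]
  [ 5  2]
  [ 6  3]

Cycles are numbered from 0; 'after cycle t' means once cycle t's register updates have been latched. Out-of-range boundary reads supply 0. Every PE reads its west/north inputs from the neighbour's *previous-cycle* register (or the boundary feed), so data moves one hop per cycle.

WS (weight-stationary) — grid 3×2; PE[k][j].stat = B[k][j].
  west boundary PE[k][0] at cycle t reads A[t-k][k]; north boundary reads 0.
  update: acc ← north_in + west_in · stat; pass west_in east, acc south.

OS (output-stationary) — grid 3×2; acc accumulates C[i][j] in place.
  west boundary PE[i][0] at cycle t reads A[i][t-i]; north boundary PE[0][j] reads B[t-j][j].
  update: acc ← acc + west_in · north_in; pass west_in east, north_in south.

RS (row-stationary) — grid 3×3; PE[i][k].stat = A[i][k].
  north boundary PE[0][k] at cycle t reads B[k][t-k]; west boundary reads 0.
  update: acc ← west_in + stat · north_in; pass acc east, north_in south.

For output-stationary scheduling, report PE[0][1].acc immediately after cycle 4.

PE[0][1].acc = 37

OS 3×2: PE[0][1] cycle-by-cycle (with neighbour feeds):
  after 0 — PE[0][0] acc=40, pass-E 5, pass-S 8
  after 0 — PE[0][1] acc=0, pass-E 0, pass-S 0
  after 1 — PE[0][0] acc=55, pass-E 3, pass-S 5
  after 1 — PE[0][1] acc=25, pass-E 5, pass-S 5
  after 2 — PE[0][0] acc=67, pass-E 2, pass-S 6
  after 2 — PE[0][1] acc=31, pass-E 3, pass-S 2
  after 3 — PE[0][0] acc=67, pass-E 0, pass-S 0
  after 3 — PE[0][1] acc=37, pass-E 2, pass-S 3
  after 4 — PE[0][0] acc=67, pass-E 0, pass-S 0
  after 4 — PE[0][1] acc=37, pass-E 0, pass-S 0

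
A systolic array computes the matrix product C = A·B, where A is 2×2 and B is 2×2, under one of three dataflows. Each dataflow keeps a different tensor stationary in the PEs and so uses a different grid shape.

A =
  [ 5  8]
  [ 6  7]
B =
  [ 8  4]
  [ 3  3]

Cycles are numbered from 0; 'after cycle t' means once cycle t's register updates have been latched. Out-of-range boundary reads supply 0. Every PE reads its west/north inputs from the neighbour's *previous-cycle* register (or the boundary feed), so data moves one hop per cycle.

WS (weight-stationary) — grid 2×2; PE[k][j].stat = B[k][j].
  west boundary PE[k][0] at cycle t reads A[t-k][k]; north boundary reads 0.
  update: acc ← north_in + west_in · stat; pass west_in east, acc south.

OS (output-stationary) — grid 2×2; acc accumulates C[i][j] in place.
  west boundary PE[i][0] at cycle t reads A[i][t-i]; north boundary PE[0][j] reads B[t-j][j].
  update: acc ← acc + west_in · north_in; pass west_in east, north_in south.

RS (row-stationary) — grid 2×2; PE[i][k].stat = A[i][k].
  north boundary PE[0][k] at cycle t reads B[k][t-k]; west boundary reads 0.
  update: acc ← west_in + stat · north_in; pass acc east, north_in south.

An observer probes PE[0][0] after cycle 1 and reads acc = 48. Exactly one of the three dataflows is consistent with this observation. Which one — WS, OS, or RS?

— WS: 2×2; PE[0][0] trace:
  [0] (0,0) acc=40 (h:5 v:40)
  [1] (0,0) acc=48 (h:6 v:48)
— OS: 2×2; PE[0][0] trace:
  [0] (0,0) acc=40 (h:5 v:8)
  [1] (0,0) acc=64 (h:8 v:3)
— RS: 2×2; PE[0][0] trace:
  [0] (0,0) acc=40 (h:40 v:8)
  [1] (0,0) acc=20 (h:20 v:4)

dataflow = WS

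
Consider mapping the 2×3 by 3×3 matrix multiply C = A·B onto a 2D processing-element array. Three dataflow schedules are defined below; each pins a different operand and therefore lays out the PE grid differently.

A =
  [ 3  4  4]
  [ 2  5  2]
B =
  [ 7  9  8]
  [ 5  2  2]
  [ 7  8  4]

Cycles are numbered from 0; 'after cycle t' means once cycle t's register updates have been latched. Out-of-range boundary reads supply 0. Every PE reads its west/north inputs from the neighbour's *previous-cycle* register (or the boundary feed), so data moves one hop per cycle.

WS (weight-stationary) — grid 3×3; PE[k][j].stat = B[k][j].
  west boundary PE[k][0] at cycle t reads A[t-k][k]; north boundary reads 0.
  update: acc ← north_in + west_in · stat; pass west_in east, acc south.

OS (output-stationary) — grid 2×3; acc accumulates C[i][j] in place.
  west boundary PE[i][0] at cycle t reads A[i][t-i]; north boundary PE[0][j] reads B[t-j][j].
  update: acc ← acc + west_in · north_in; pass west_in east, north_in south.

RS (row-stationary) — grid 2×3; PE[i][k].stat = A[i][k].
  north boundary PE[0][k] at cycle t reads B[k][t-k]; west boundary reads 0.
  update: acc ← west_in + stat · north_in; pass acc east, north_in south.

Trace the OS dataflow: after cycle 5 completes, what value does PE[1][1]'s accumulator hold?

PE[1][1].acc = 44

Tracing OS — 2×3 array, target PE[1][1]:
  cycle 0: PE[0][1] → acc 0, east 0, south 0
  cycle 0: PE[1][0] → acc 0, east 0, south 0
  cycle 0: PE[1][1] → acc 0, east 0, south 0
  cycle 1: PE[0][1] → acc 27, east 3, south 9
  cycle 1: PE[1][0] → acc 14, east 2, south 7
  cycle 1: PE[1][1] → acc 0, east 0, south 0
  cycle 2: PE[0][1] → acc 35, east 4, south 2
  cycle 2: PE[1][0] → acc 39, east 5, south 5
  cycle 2: PE[1][1] → acc 18, east 2, south 9
  cycle 3: PE[0][1] → acc 67, east 4, south 8
  cycle 3: PE[1][0] → acc 53, east 2, south 7
  cycle 3: PE[1][1] → acc 28, east 5, south 2
  cycle 4: PE[0][1] → acc 67, east 0, south 0
  cycle 4: PE[1][0] → acc 53, east 0, south 0
  cycle 4: PE[1][1] → acc 44, east 2, south 8
  cycle 5: PE[0][1] → acc 67, east 0, south 0
  cycle 5: PE[1][0] → acc 53, east 0, south 0
  cycle 5: PE[1][1] → acc 44, east 0, south 0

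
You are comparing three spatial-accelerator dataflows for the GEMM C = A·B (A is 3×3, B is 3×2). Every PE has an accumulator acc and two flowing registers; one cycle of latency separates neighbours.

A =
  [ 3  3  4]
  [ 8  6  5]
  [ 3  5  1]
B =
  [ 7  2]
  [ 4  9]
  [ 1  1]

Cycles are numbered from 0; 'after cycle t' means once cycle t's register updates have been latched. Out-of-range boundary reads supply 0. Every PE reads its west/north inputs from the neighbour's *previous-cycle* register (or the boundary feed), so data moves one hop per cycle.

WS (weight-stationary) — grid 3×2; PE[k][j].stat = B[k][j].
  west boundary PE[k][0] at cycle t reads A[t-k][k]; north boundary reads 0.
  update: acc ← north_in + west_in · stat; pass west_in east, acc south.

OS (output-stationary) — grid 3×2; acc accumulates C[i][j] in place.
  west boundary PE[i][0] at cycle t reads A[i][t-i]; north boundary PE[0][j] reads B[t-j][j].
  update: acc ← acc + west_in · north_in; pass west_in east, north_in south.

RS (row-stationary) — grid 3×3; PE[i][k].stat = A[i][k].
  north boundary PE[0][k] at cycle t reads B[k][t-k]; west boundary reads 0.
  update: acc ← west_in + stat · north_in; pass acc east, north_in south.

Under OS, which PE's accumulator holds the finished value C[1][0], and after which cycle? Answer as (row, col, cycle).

Under OS, C[1][0] lands at PE[1][0]:
  0: (1,0).acc=0  regs=<0,0>
  1: (1,0).acc=56  regs=<8,7>
  2: (1,0).acc=80  regs=<6,4>
  3: (1,0).acc=85  regs=<5,1>

(row, col, cycle) = (1, 0, 3)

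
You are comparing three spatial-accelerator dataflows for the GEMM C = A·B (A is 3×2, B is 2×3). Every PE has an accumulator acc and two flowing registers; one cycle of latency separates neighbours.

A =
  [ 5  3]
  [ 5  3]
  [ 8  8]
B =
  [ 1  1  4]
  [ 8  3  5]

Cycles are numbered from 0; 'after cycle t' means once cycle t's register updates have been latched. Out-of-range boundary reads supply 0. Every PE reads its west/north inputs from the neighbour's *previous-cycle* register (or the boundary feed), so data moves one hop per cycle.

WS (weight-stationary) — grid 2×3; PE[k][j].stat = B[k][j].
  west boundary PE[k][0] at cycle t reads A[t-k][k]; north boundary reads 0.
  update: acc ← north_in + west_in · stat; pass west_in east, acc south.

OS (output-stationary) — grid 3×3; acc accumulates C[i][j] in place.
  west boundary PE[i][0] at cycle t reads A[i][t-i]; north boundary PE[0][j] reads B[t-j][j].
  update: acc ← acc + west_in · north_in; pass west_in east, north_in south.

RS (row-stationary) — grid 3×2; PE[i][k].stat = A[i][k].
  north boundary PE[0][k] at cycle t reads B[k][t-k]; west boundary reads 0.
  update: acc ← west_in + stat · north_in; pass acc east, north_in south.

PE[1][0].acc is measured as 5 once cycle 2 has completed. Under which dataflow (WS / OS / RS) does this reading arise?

Under WS (2×3), PE[1][0]:
  step 0 · PE1,0: acc=0; fwd→0 fwd↓0
  step 1 · PE1,0: acc=29; fwd→3 fwd↓29
  step 2 · PE1,0: acc=29; fwd→3 fwd↓29
Under OS (3×3), PE[1][0]:
  step 0 · PE1,0: acc=0; fwd→0 fwd↓0
  step 1 · PE1,0: acc=5; fwd→5 fwd↓1
  step 2 · PE1,0: acc=29; fwd→3 fwd↓8
Under RS (3×2), PE[1][0]:
  step 0 · PE1,0: acc=0; fwd→0 fwd↓0
  step 1 · PE1,0: acc=5; fwd→5 fwd↓1
  step 2 · PE1,0: acc=5; fwd→5 fwd↓1

dataflow = RS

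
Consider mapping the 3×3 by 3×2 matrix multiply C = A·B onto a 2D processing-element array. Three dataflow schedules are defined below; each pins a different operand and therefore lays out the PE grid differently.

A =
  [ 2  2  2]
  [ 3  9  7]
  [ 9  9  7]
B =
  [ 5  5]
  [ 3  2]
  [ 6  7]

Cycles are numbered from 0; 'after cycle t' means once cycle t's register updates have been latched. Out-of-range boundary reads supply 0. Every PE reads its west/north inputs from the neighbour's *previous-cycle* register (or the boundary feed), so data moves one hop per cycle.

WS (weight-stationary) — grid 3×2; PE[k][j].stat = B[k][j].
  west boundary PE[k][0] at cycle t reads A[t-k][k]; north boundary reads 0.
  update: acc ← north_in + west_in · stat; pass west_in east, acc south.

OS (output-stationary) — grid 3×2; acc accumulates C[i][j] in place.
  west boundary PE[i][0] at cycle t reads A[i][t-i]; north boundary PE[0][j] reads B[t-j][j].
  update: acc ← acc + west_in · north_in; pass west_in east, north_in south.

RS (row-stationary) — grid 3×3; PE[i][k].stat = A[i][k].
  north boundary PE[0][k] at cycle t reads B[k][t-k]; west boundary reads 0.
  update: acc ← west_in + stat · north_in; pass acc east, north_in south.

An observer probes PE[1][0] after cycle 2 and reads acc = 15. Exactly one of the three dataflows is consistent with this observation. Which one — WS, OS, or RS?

dataflow = RS

WS [3×2] PE[1][0] across cycles:
  c0 r1c0: 0 / 0 / 0
  c1 r1c0: 16 / 2 / 16
  c2 r1c0: 42 / 9 / 42
OS [3×2] PE[1][0] across cycles:
  c0 r1c0: 0 / 0 / 0
  c1 r1c0: 15 / 3 / 5
  c2 r1c0: 42 / 9 / 3
RS [3×3] PE[1][0] across cycles:
  c0 r1c0: 0 / 0 / 0
  c1 r1c0: 15 / 15 / 5
  c2 r1c0: 15 / 15 / 5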